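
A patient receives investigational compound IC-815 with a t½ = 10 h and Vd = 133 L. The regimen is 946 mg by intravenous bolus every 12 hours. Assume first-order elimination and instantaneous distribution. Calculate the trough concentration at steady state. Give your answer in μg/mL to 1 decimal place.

k = ln2/t½ = ln2/10 ≈ 0.069315 h⁻¹; fraction remaining f = e^(−kτ) = e^(−0.069315×12) ≈ 0.4353.
At steady state, accumulation factor R = 1/(1 − e^(−kτ)) ≈ 1.7709.
Single-dose peak C₀ = D/Vd = 946/133 ≈ 7.113 μg/mL.
Cmax,ss = C₀/(1 − f) ≈ 7.113/0.5647 ≈ 12.596 μg/mL.
One interval later, Cmin,ss = Cmax,ss·e^(−kτ) ≈ 12.596 × 0.4353 ≈ 5.483 μg/mL.

5.5 μg/mL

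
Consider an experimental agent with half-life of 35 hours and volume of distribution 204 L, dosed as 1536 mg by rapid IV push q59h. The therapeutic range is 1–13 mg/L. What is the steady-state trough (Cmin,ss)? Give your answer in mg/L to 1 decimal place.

τ/t½ = 59/35 ≈ 1.6857, so fraction remaining f = (1/2)^(59/35) ≈ 0.3108.
Each bolus raises the concentration by D/Vd = 1536/204 ≈ 7.529 mg/L.
Steady-state trough Cmin,ss = C₀·f/(1−f) ≈ 7.529 × 0.3108/0.6892 ≈ 3.395 mg/L.
Trough 3.4 mg/L vs MEC 1 mg/L: adequate.

3.4 mg/L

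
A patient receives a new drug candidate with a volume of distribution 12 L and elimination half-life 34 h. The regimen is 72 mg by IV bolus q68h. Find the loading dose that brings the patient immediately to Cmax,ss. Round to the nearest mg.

f = (1/2)^(68/34) ≈ 0.250000; accumulation ratio R = 1/(1−f) ≈ 1.33333.
Loading dose to hit Cmax,ss on first dose: D_load = D_maint·R ≈ 72 × 1.33333 ≈ 96.00 mg.

96 mg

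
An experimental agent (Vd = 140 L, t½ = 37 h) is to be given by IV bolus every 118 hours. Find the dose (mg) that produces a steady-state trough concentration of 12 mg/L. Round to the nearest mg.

τ/t½ = 118/37 ≈ 3.1892, so f = (1/2)^(118/37) ≈ 0.109637.
Cmin,ss = (D/Vd)·f/(1−f), so D = Cmin,ss·Vd·(1−f)/f.
D = 12 × 140 × (1−f)/f ≈ 12 × 140 × 8.12101 ≈ 13643.30 mg.

13643 mg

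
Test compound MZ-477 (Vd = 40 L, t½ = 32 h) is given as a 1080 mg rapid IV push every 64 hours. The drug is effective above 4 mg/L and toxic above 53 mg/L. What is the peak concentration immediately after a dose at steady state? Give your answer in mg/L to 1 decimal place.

36.0 mg/L

The dosing interval is 2 half-lives, so f = 2^(−2) = 0.25.
At steady state, R = 1/(1 − 0.25) = 4/3.
Single-dose peak C₀ = D/Vd = 1080/40 = 27 mg/L.
Steady-state peak Cmax,ss = C₀·R = 27 × 4/3 ≈ 36.000 mg/L.
Peak 36.0 mg/L vs MTC 53 mg/L: below toxic threshold.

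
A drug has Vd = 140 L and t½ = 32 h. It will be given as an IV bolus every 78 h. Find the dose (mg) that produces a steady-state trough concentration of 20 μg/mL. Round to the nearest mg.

τ/t½ = 78/32 ≈ 2.4375, so f = (1/2)^(78/32) ≈ 0.184603.
Cmin,ss = (D/Vd)·f/(1−f), so D = Cmin,ss·Vd·(1−f)/f.
D = 20 × 140 × (1−f)/f ≈ 20 × 140 × 4.41703 ≈ 12367.68 mg.

12368 mg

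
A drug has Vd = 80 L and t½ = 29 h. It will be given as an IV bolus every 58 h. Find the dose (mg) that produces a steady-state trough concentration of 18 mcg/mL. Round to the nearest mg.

τ/t½ = 58/29 ≈ 2, so f = (1/2)^(58/29) ≈ 0.250000.
Cmin,ss = (D/Vd)·f/(1−f), so D = Cmin,ss·Vd·(1−f)/f.
D = 18 × 80 × (1−f)/f ≈ 18 × 80 × 3.00000 ≈ 4320.00 mg.

4320 mg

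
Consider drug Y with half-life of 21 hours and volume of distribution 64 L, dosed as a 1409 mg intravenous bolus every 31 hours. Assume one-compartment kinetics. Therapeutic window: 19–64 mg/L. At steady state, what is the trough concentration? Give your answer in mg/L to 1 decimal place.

12.4 mg/L

τ/t½ = 31/21 ≈ 1.4762, so fraction remaining f = (1/2)^(31/21) ≈ 0.3594.
Each bolus raises the concentration by D/Vd = 1409/64 ≈ 22.016 mg/L.
Steady-state trough Cmin,ss = C₀·f/(1−f) ≈ 22.016 × 0.3594/0.6406 ≈ 12.352 mg/L.
Trough 12.4 mg/L vs MEC 19 mg/L: subtherapeutic.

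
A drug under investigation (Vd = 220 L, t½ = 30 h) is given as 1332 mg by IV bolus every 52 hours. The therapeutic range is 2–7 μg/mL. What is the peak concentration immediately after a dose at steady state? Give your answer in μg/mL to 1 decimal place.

8.7 μg/mL

Over one 52-h interval, 52/30 ≈ 1.7333 half-lives elapse, leaving f ≈ 0.3008 of each dose.
At steady state, accumulation factor R = 1/(1 − e^(−kτ)) ≈ 1.4302.
Each bolus raises the concentration by D/Vd = 1332/220 ≈ 6.055 μg/mL.
Steady-state peak Cmax,ss = C₀·R ≈ 6.055 × 1.4302 ≈ 8.660 μg/mL.
Peak 8.7 μg/mL vs MTC 7 μg/mL: exceeds toxic threshold.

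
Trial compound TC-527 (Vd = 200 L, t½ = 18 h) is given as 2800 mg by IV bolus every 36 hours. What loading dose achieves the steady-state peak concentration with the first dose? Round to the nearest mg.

f = (1/2)^(36/18) ≈ 0.250000; accumulation ratio R = 1/(1−f) ≈ 1.33333.
Loading dose to hit Cmax,ss on first dose: D_load = D_maint·R ≈ 2800 × 1.33333 ≈ 3733.32 mg.

3733 mg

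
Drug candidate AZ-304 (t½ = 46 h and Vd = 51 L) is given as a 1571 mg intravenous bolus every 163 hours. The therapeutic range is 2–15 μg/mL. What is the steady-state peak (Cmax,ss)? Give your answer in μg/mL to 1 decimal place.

Over one 163-h interval, 163/46 ≈ 3.5435 half-lives elapse, leaving f ≈ 0.0858 of each dose.
Accumulation ratio R = 1/(1 − f) ≈ 1/0.9142 ≈ 1.0939.
Each bolus raises the concentration by D/Vd = 1571/51 ≈ 30.804 μg/mL.
Steady-state peak Cmax,ss = C₀·R ≈ 30.804 × 1.0939 ≈ 33.696 μg/mL.
Peak 33.7 μg/mL vs MTC 15 μg/mL: exceeds toxic threshold.

33.7 μg/mL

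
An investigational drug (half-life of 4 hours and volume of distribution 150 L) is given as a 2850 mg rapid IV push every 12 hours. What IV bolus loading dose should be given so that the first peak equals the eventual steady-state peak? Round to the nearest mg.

3257 mg

f = (1/2)^(12/4) ≈ 0.125000; accumulation ratio R = 1/(1−f) ≈ 1.14286.
Loading dose to hit Cmax,ss on first dose: D_load = D_maint·R ≈ 2850 × 1.14286 ≈ 3257.15 mg.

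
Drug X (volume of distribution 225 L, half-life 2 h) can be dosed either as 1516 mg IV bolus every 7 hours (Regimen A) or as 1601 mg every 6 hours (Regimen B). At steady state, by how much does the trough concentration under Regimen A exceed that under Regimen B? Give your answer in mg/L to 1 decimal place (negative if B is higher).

-0.4 mg/L

Regimen A: f = (1/2)^(7/2) ≈ 0.0884; Cmin,ss = (1516/225)·f/(1−f) ≈ 0.653 mg/L.
Regimen B: f = (1/2)^(6/2) ≈ 0.1250; Cmin,ss = (1601/225)·f/(1−f) ≈ 1.017 mg/L.
Difference ≈ 0.653 − 1.017 ≈ -0.364 mg/L.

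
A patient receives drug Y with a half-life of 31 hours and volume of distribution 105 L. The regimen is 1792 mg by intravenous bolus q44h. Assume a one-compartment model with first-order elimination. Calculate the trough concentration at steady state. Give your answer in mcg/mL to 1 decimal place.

10.2 mcg/mL

k = ln2/t½ = ln2/31 ≈ 0.022360 h⁻¹; fraction remaining f = e^(−kτ) = e^(−0.022360×44) ≈ 0.3739.
Single-dose peak C₀ = D/Vd = 1792/105 ≈ 17.067 mcg/mL.
Steady-state trough Cmin,ss = C₀·f/(1−f) ≈ 17.067 × 0.3739/0.6261 ≈ 10.192 mcg/mL.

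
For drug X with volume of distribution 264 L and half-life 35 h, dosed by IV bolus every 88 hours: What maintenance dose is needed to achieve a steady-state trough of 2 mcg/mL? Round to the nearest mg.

2489 mg

τ/t½ = 88/35 ≈ 2.5143, so f = (1/2)^(88/35) ≈ 0.175035.
Cmin,ss = (D/Vd)·f/(1−f), so D = Cmin,ss·Vd·(1−f)/f.
D = 2 × 264 × (1−f)/f ≈ 2 × 264 × 4.71314 ≈ 2488.54 mg.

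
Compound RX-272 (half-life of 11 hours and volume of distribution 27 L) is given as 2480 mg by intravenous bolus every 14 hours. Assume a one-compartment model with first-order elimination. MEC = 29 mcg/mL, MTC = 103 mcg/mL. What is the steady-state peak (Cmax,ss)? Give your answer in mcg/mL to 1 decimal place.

k = ln2/t½ = ln2/11 ≈ 0.063013 h⁻¹; fraction remaining f = e^(−kτ) = e^(−0.063013×14) ≈ 0.4139.
Accumulation ratio R = 1/(1 − f) ≈ 1/0.5861 ≈ 1.7062.
Single-dose peak C₀ = D/Vd = 2480/27 ≈ 91.852 mcg/mL.
Cmax,ss = C₀/(1 − f) ≈ 91.852/0.5861 ≈ 156.717 mcg/mL.
Peak 156.7 mcg/mL vs MTC 103 mcg/mL: exceeds toxic threshold.

156.7 mcg/mL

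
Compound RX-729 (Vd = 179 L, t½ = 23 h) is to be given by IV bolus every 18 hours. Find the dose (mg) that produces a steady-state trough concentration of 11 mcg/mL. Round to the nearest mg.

τ/t½ = 18/23 ≈ 0.78261, so f = (1/2)^(18/23) ≈ 0.581315.
Cmin,ss = (D/Vd)·f/(1−f), so D = Cmin,ss·Vd·(1−f)/f.
D = 11 × 179 × (1−f)/f ≈ 11 × 179 × 0.72024 ≈ 1418.15 mg.

1418 mg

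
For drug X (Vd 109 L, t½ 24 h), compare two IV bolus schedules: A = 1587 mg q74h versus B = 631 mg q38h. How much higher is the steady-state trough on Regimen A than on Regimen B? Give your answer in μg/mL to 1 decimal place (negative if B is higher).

Regimen A: f = (1/2)^(74/24) ≈ 0.1180; Cmin,ss = (1587/109)·f/(1−f) ≈ 1.948 μg/mL.
Regimen B: f = (1/2)^(38/24) ≈ 0.3337; Cmin,ss = (631/109)·f/(1−f) ≈ 2.899 μg/mL.
Difference ≈ 1.948 − 2.899 ≈ -0.951 μg/mL.

-1.0 μg/mL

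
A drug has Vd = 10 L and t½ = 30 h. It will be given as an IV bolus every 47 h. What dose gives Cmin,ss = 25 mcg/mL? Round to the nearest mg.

τ/t½ = 47/30 ≈ 1.5667, so f = (1/2)^(47/30) ≈ 0.337587.
Cmin,ss = (D/Vd)·f/(1−f), so D = Cmin,ss·Vd·(1−f)/f.
D = 25 × 10 × (1−f)/f ≈ 25 × 10 × 1.96220 ≈ 490.55 mg.

491 mg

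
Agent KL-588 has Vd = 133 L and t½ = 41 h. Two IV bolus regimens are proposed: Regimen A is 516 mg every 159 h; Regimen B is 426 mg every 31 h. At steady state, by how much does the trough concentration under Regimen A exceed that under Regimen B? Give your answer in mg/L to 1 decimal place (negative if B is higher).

Regimen A: f = (1/2)^(159/41) ≈ 0.0680; Cmin,ss = (516/133)·f/(1−f) ≈ 0.283 mg/L.
Regimen B: f = (1/2)^(31/41) ≈ 0.5921; Cmin,ss = (426/133)·f/(1−f) ≈ 4.649 mg/L.
Difference ≈ 0.283 − 4.649 ≈ -4.366 mg/L.

-4.4 mg/L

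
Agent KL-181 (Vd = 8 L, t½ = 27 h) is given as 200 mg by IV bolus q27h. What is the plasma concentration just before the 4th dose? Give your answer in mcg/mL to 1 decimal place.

f = (1/2)^(τ/t½) = (1/2)^(27/27) ≈ 0.5000.
C₀ = D/Vd = 200/8 ≈ 25.000 mcg/mL.
Before the 4th dose, 3 doses have been given. Superposition: Cmin = C₀·(f + f² + … + f^3).
≈ 25.000 × (0.5000 + 0.2500 + 0.1250) ≈ 25.000 × 0.8750 ≈ 21.875 mcg/mL.

21.9 mcg/mL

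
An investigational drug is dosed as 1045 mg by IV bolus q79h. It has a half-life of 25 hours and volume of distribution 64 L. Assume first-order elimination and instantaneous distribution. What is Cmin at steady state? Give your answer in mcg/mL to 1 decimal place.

2.1 mcg/mL

k = ln2/t½ = ln2/25 ≈ 0.027726 h⁻¹; fraction remaining f = e^(−kτ) = e^(−0.027726×79) ≈ 0.1119.
Single-dose peak C₀ = D/Vd = 1045/64 ≈ 16.328 mcg/mL.
Steady-state trough Cmin,ss = C₀·f/(1−f) ≈ 16.328 × 0.1119/0.8881 ≈ 2.057 mcg/mL.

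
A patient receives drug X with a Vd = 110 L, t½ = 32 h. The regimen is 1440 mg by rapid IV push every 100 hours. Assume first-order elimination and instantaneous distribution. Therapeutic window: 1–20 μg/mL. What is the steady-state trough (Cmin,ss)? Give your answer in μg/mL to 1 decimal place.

τ/t½ = 100/32 ≈ 3.125, so fraction remaining f = (1/2)^(100/32) ≈ 0.1146.
Accumulation ratio R = 1/(1 − f) ≈ 1/0.8854 ≈ 1.1294.
Each bolus raises the concentration by D/Vd = 1440/110 ≈ 13.091 μg/mL.
Steady-state peak Cmax,ss = C₀·R ≈ 13.091 × 1.1294 ≈ 14.785 μg/mL.
One interval later, Cmin,ss = Cmax,ss·e^(−kτ) ≈ 14.785 × 0.1146 ≈ 1.694 μg/mL.
Trough 1.7 μg/mL vs MEC 1 μg/mL: adequate.

1.7 μg/mL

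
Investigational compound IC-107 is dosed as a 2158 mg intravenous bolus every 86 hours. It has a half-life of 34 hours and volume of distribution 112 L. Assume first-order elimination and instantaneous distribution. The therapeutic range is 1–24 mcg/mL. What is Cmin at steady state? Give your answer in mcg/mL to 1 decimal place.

4.0 mcg/mL

τ/t½ = 86/34 ≈ 2.5294, so fraction remaining f = (1/2)^(86/34) ≈ 0.1732.
At steady state, accumulation factor R = 1/(1 − e^(−kτ)) ≈ 1.2095.
Single-dose peak C₀ = D/Vd = 2158/112 ≈ 19.268 mcg/mL.
Steady-state peak Cmax,ss = C₀·R ≈ 19.268 × 1.2095 ≈ 23.305 mcg/mL.
Steady-state trough Cmin,ss = Cmax,ss·f ≈ 23.305 × 0.1732 ≈ 4.036 mcg/mL.
Trough 4.0 mcg/mL vs MEC 1 mcg/mL: adequate.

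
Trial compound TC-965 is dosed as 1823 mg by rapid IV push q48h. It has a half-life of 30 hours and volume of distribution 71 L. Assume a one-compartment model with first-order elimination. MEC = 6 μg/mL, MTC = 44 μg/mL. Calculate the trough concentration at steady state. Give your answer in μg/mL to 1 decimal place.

Over one 48-h interval, 48/30 ≈ 1.6 half-lives elapse, leaving f ≈ 0.3299 of each dose.
Each bolus raises the concentration by D/Vd = 1823/71 ≈ 25.676 μg/mL.
Steady-state trough Cmin,ss = C₀·f/(1−f) ≈ 25.676 × 0.3299/0.6701 ≈ 12.641 μg/mL.
Trough 12.6 μg/mL vs MEC 6 μg/mL: adequate.

12.6 μg/mL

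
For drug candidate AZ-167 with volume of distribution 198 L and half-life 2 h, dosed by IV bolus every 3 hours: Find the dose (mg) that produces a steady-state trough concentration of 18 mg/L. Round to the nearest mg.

6517 mg

τ/t½ = 3/2 ≈ 1.5, so f = (1/2)^(3/2) ≈ 0.353553.
Cmin,ss = (D/Vd)·f/(1−f), so D = Cmin,ss·Vd·(1−f)/f.
D = 18 × 198 × (1−f)/f ≈ 18 × 198 × 1.82843 ≈ 6516.52 mg.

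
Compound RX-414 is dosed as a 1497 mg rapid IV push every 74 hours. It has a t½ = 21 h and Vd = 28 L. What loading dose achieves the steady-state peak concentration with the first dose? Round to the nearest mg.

1640 mg

f = (1/2)^(74/21) ≈ 0.086942; accumulation ratio R = 1/(1−f) ≈ 1.09522.
Loading dose to hit Cmax,ss on first dose: D_load = D_maint·R ≈ 1497 × 1.09522 ≈ 1639.54 mg.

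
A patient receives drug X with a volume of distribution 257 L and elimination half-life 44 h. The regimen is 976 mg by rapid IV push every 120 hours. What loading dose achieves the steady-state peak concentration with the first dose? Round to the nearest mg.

1150 mg

f = (1/2)^(120/44) ≈ 0.151011; accumulation ratio R = 1/(1−f) ≈ 1.17787.
Loading dose to hit Cmax,ss on first dose: D_load = D_maint·R ≈ 976 × 1.17787 ≈ 1149.60 mg.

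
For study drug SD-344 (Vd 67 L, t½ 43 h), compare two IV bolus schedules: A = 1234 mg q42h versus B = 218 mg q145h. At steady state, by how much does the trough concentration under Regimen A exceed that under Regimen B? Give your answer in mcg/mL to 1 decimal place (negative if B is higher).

Regimen A: f = (1/2)^(42/43) ≈ 0.5081; Cmin,ss = (1234/67)·f/(1−f) ≈ 19.024 mcg/mL.
Regimen B: f = (1/2)^(145/43) ≈ 0.0966; Cmin,ss = (218/67)·f/(1−f) ≈ 0.348 mcg/mL.
Difference ≈ 19.024 − 0.348 ≈ 18.676 mcg/mL.

18.7 mcg/mL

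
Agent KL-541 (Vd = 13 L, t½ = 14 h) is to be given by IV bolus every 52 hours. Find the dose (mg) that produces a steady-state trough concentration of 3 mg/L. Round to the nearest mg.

473 mg

τ/t½ = 52/14 ≈ 3.7143, so f = (1/2)^(52/14) ≈ 0.076188.
Cmin,ss = (D/Vd)·f/(1−f), so D = Cmin,ss·Vd·(1−f)/f.
D = 3 × 13 × (1−f)/f ≈ 3 × 13 × 12.12543 ≈ 472.89 mg.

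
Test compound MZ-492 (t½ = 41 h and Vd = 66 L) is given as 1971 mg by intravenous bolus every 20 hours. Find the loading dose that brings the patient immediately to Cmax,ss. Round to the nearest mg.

6870 mg

f = (1/2)^(20/41) ≈ 0.713109; accumulation ratio R = 1/(1−f) ≈ 3.48564.
Loading dose to hit Cmax,ss on first dose: D_load = D_maint·R ≈ 1971 × 3.48564 ≈ 6870.20 mg.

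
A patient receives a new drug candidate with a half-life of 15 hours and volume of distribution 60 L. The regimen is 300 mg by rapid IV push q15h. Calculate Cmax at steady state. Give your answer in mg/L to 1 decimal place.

τ = 15 h = 1 half-life, so f = (1/2)^1 = 0.5.
At steady state, R = 1/(1 − 0.5) = 2/1.
Single-dose peak C₀ = D/Vd = 300/60 = 5 mg/L.
Steady-state peak Cmax,ss = C₀·R = 5 × 2/1 ≈ 10.000 mg/L.

10.0 mg/L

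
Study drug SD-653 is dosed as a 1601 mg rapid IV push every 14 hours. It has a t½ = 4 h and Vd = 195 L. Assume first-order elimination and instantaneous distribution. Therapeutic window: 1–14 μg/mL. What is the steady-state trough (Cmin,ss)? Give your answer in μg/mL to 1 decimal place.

0.8 μg/mL

Over one 14-h interval, 14/4 ≈ 3.5 half-lives elapse, leaving f ≈ 0.0884 of each dose.
Accumulation ratio R = 1/(1 − f) ≈ 1/0.9116 ≈ 1.0970.
Single-dose peak C₀ = D/Vd = 1601/195 ≈ 8.210 μg/mL.
Steady-state peak Cmax,ss = C₀·R ≈ 8.210 × 1.0970 ≈ 9.006 μg/mL.
Steady-state trough Cmin,ss = Cmax,ss·f ≈ 9.006 × 0.0884 ≈ 0.796 μg/mL.
Trough 0.8 μg/mL vs MEC 1 μg/mL: subtherapeutic.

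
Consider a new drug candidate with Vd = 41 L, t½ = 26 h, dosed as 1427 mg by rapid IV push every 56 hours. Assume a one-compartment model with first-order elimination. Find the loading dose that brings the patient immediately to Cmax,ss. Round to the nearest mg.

f = (1/2)^(56/26) ≈ 0.224713; accumulation ratio R = 1/(1−f) ≈ 1.28984.
Loading dose to hit Cmax,ss on first dose: D_load = D_maint·R ≈ 1427 × 1.28984 ≈ 1840.60 mg.

1841 mg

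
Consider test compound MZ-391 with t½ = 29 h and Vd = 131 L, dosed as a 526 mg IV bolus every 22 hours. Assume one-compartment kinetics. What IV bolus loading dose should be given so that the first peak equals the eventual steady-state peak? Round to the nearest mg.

f = (1/2)^(22/29) ≈ 0.591061; accumulation ratio R = 1/(1−f) ≈ 2.44535.
Loading dose to hit Cmax,ss on first dose: D_load = D_maint·R ≈ 526 × 2.44535 ≈ 1286.25 mg.

1286 mg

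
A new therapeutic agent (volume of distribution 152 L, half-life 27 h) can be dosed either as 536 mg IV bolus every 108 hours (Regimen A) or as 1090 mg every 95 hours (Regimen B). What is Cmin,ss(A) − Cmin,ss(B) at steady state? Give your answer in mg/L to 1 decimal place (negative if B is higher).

-0.5 mg/L

Regimen A: f = (1/2)^(108/27) ≈ 0.0625; Cmin,ss = (536/152)·f/(1−f) ≈ 0.235 mg/L.
Regimen B: f = (1/2)^(95/27) ≈ 0.0873; Cmin,ss = (1090/152)·f/(1−f) ≈ 0.686 mg/L.
Difference ≈ 0.235 − 0.686 ≈ -0.451 mg/L.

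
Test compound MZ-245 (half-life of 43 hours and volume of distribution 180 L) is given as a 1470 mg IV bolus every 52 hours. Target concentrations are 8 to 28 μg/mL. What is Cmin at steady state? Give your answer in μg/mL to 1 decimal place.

6.2 μg/mL

Over one 52-h interval, 52/43 ≈ 1.2093 half-lives elapse, leaving f ≈ 0.4325 of each dose.
At steady state, accumulation factor R = 1/(1 − e^(−kτ)) ≈ 1.7621.
Each bolus raises the concentration by D/Vd = 1470/180 ≈ 8.167 μg/mL.
Steady-state peak Cmax,ss = C₀·R ≈ 8.167 × 1.7621 ≈ 14.391 μg/mL.
One interval later, Cmin,ss = Cmax,ss·e^(−kτ) ≈ 14.391 × 0.4325 ≈ 6.224 μg/mL.
Trough 6.2 μg/mL vs MEC 8 μg/mL: subtherapeutic.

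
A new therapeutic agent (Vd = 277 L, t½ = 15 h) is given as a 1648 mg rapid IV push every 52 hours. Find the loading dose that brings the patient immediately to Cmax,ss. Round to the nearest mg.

f = (1/2)^(52/15) ≈ 0.090454; accumulation ratio R = 1/(1−f) ≈ 1.09945.
Loading dose to hit Cmax,ss on first dose: D_load = D_maint·R ≈ 1648 × 1.09945 ≈ 1811.89 mg.

1812 mg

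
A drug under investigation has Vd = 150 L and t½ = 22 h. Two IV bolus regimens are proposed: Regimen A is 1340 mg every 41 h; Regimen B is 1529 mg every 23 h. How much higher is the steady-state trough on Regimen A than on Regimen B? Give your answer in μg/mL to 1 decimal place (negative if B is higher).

-6.2 μg/mL

Regimen A: f = (1/2)^(41/22) ≈ 0.2748; Cmin,ss = (1340/150)·f/(1−f) ≈ 3.385 μg/mL.
Regimen B: f = (1/2)^(23/22) ≈ 0.4845; Cmin,ss = (1529/150)·f/(1−f) ≈ 9.580 μg/mL.
Difference ≈ 3.385 − 9.580 ≈ -6.195 μg/mL.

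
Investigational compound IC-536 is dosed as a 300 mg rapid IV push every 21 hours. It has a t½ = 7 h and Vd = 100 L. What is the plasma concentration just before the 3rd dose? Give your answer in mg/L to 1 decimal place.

0.4 mg/L

f = (1/2)^(τ/t½) = (1/2)^(21/7) ≈ 0.1250.
C₀ = D/Vd = 300/100 ≈ 3.000 mg/L.
Before the 3rd dose, 2 doses have been given. Superposition: Cmin = C₀·(f + f²).
≈ 3.000 × (0.1250 + 0.0156) ≈ 3.000 × 0.1406 ≈ 0.422 mg/L.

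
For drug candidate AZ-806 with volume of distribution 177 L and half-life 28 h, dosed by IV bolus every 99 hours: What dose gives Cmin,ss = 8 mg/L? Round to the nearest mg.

15006 mg

τ/t½ = 99/28 ≈ 3.5357, so f = (1/2)^(99/28) ≈ 0.086227.
Cmin,ss = (D/Vd)·f/(1−f), so D = Cmin,ss·Vd·(1−f)/f.
D = 8 × 177 × (1−f)/f ≈ 8 × 177 × 10.59730 ≈ 15005.78 mg.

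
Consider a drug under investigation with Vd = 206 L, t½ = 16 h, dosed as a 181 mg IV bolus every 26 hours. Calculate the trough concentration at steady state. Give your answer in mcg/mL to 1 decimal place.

τ/t½ = 26/16 ≈ 1.625, so fraction remaining f = (1/2)^(26/16) ≈ 0.3242.
Single-dose peak C₀ = D/Vd = 181/206 ≈ 0.879 mcg/mL.
Steady-state trough Cmin,ss = C₀·f/(1−f) ≈ 0.879 × 0.3242/0.6758 ≈ 0.422 mcg/mL.

0.4 mcg/mL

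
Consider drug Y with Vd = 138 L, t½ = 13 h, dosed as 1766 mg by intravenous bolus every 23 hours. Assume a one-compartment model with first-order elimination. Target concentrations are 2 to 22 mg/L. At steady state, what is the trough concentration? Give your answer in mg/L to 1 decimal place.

5.3 mg/L

k = ln2/t½ = ln2/13 ≈ 0.053319 h⁻¹; fraction remaining f = e^(−kτ) = e^(−0.053319×23) ≈ 0.2934.
At steady state, accumulation factor R = 1/(1 − e^(−kτ)) ≈ 1.4152.
Each bolus raises the concentration by D/Vd = 1766/138 ≈ 12.797 mg/L.
Steady-state peak Cmax,ss = C₀·R ≈ 12.797 × 1.4152 ≈ 18.110 mg/L.
One interval later, Cmin,ss = Cmax,ss·e^(−kτ) ≈ 18.110 × 0.2934 ≈ 5.313 mg/L.
Trough 5.3 mg/L vs MEC 2 mg/L: adequate.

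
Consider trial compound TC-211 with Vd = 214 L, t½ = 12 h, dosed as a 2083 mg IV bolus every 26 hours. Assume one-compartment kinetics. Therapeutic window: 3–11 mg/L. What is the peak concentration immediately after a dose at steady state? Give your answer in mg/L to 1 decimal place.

12.5 mg/L

k = ln2/t½ = ln2/12 ≈ 0.057762 h⁻¹; fraction remaining f = e^(−kτ) = e^(−0.057762×26) ≈ 0.2227.
At steady state, accumulation factor R = 1/(1 − e^(−kτ)) ≈ 1.2865.
Each bolus raises the concentration by D/Vd = 2083/214 ≈ 9.734 mg/L.
Steady-state peak Cmax,ss = C₀·R ≈ 9.734 × 1.2865 ≈ 12.523 mg/L.
Peak 12.5 mg/L vs MTC 11 mg/L: exceeds toxic threshold.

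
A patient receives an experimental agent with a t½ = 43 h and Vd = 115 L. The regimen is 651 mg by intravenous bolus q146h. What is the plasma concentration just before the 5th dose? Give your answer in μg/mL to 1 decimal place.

0.6 μg/mL

f = (1/2)^(τ/t½) = (1/2)^(146/43) ≈ 0.0950.
C₀ = D/Vd = 651/115 ≈ 5.661 μg/mL.
Before the 5th dose, 4 doses have been given. Superposition: Cmin = C₀·(f + f² + … + f^4).
≈ 5.661 × (0.0950 + 0.0090 + 0.0009 + 0.0001) ≈ 5.661 × 0.1050 ≈ 0.594 μg/mL.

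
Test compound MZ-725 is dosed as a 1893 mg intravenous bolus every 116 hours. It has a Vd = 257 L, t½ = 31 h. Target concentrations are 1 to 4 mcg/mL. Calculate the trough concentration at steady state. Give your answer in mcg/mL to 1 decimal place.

Over one 116-h interval, 116/31 ≈ 3.7419 half-lives elapse, leaving f ≈ 0.0747 of each dose.
Single-dose peak C₀ = D/Vd = 1893/257 ≈ 7.366 mcg/mL.
Steady-state trough Cmin,ss = C₀·f/(1−f) ≈ 7.366 × 0.0747/0.9253 ≈ 0.595 mcg/mL.
Trough 0.6 mcg/mL vs MEC 1 mcg/mL: subtherapeutic.

0.6 mcg/mL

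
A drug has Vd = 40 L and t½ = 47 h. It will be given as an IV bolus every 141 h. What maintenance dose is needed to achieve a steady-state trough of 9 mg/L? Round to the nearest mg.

τ/t½ = 141/47 ≈ 3, so f = (1/2)^(141/47) ≈ 0.125000.
Cmin,ss = (D/Vd)·f/(1−f), so D = Cmin,ss·Vd·(1−f)/f.
D = 9 × 40 × (1−f)/f ≈ 9 × 40 × 7.00000 ≈ 2520.00 mg.

2520 mg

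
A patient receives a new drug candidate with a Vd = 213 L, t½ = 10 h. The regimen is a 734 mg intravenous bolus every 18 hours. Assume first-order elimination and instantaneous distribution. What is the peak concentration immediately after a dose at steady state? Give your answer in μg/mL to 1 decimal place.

4.8 μg/mL

Over one 18-h interval, 18/10 ≈ 1.8 half-lives elapse, leaving f ≈ 0.2872 of each dose.
Accumulation ratio R = 1/(1 − f) ≈ 1/0.7128 ≈ 1.4029.
Each bolus raises the concentration by D/Vd = 734/213 ≈ 3.446 μg/mL.
Cmax,ss = C₀/(1 − f) ≈ 3.446/0.7128 ≈ 4.834 μg/mL.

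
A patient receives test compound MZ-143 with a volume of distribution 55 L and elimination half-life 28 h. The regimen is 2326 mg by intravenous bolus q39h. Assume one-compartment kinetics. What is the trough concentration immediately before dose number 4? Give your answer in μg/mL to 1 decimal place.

f = (1/2)^(τ/t½) = (1/2)^(39/28) ≈ 0.3808.
C₀ = D/Vd = 2326/55 ≈ 42.291 μg/mL.
Before the 4th dose, 3 doses have been given. Superposition: Cmin = C₀·(f + f² + … + f^3).
≈ 42.291 × (0.3808 + 0.1450 + 0.0552) ≈ 42.291 × 0.5810 ≈ 24.571 μg/mL.

24.6 μg/mL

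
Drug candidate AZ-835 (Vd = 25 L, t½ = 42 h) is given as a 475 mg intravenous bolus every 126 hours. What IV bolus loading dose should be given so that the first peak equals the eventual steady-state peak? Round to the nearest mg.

543 mg

f = (1/2)^(126/42) ≈ 0.125000; accumulation ratio R = 1/(1−f) ≈ 1.14286.
Loading dose to hit Cmax,ss on first dose: D_load = D_maint·R ≈ 475 × 1.14286 ≈ 542.86 mg.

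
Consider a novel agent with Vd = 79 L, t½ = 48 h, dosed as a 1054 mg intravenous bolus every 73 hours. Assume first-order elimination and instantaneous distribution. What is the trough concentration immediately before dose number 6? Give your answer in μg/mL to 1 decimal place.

7.1 μg/mL

f = (1/2)^(τ/t½) = (1/2)^(73/48) ≈ 0.3485.
C₀ = D/Vd = 1054/79 ≈ 13.342 μg/mL.
Before the 6th dose, 5 doses have been given. Superposition: Cmin = C₀·(f + f² + … + f^5).
≈ 13.342 × (0.3485 + 0.1215 + 0.0423 + 0.0148 + 0.0051) ≈ 13.342 × 0.5322 ≈ 7.101 μg/mL.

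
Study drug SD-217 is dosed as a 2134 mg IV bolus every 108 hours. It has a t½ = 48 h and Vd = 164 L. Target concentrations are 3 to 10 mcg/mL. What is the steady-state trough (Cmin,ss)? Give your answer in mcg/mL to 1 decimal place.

k = ln2/t½ = ln2/48 ≈ 0.014441 h⁻¹; fraction remaining f = e^(−kτ) = e^(−0.014441×108) ≈ 0.2102.
Single-dose peak C₀ = D/Vd = 2134/164 ≈ 13.012 mcg/mL.
Steady-state trough Cmin,ss = C₀·f/(1−f) ≈ 13.012 × 0.2102/0.7898 ≈ 3.463 mcg/mL.
Trough 3.5 mcg/mL vs MEC 3 mcg/mL: adequate.

3.5 mcg/mL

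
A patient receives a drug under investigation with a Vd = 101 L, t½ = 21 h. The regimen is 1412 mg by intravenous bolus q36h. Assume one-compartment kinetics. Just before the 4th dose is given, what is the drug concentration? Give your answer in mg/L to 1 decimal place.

f = (1/2)^(τ/t½) = (1/2)^(36/21) ≈ 0.3048.
C₀ = D/Vd = 1412/101 ≈ 13.980 mg/L.
Before the 4th dose, 3 doses have been given. Superposition: Cmin = C₀·(f + f² + … + f^3).
≈ 13.980 × (0.3048 + 0.0929 + 0.0283) ≈ 13.980 × 0.4260 ≈ 5.955 mg/L.

6.0 mg/L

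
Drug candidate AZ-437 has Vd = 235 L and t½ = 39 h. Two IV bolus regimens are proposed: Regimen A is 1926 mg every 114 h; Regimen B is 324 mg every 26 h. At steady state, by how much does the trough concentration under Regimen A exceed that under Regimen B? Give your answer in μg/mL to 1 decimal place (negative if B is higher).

Regimen A: f = (1/2)^(114/39) ≈ 0.1318; Cmin,ss = (1926/235)·f/(1−f) ≈ 1.244 μg/mL.
Regimen B: f = (1/2)^(26/39) ≈ 0.6300; Cmin,ss = (324/235)·f/(1−f) ≈ 2.348 μg/mL.
Difference ≈ 1.244 − 2.348 ≈ -1.104 μg/mL.

-1.1 μg/mL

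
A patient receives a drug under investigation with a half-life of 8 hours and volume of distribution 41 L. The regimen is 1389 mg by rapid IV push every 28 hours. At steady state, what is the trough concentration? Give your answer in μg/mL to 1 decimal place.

3.3 μg/mL

k = ln2/t½ = ln2/8 ≈ 0.086643 h⁻¹; fraction remaining f = e^(−kτ) = e^(−0.086643×28) ≈ 0.0884.
Single-dose peak C₀ = D/Vd = 1389/41 ≈ 33.878 μg/mL.
Steady-state trough Cmin,ss = C₀·f/(1−f) ≈ 33.878 × 0.0884/0.9116 ≈ 3.285 μg/mL.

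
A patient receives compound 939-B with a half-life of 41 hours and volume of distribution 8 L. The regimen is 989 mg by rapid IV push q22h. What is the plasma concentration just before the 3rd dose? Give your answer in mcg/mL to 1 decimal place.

144.0 mcg/mL

f = (1/2)^(τ/t½) = (1/2)^(22/41) ≈ 0.6894.
C₀ = D/Vd = 989/8 ≈ 123.625 mcg/mL.
Before the 3rd dose, 2 doses have been given. Superposition: Cmin = C₀·(f + f²).
≈ 123.625 × (0.6894 + 0.4753) ≈ 123.625 × 1.1647 ≈ 143.986 mcg/mL.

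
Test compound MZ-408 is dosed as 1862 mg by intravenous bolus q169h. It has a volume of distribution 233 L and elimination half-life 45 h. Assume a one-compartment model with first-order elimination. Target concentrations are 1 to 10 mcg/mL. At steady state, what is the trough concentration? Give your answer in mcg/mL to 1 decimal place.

k = ln2/t½ = ln2/45 ≈ 0.015403 h⁻¹; fraction remaining f = e^(−kτ) = e^(−0.015403×169) ≈ 0.0740.
Single-dose peak C₀ = D/Vd = 1862/233 ≈ 7.991 mcg/mL.
Steady-state trough Cmin,ss = C₀·f/(1−f) ≈ 7.991 × 0.0740/0.9260 ≈ 0.639 mcg/mL.
Trough 0.6 mcg/mL vs MEC 1 mcg/mL: subtherapeutic.

0.6 mcg/mL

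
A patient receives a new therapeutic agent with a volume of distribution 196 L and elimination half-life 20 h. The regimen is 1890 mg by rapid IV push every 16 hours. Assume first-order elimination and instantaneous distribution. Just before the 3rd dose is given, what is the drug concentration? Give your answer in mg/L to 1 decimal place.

f = (1/2)^(τ/t½) = (1/2)^(16/20) ≈ 0.5743.
C₀ = D/Vd = 1890/196 ≈ 9.643 mg/L.
Before the 3rd dose, 2 doses have been given. Superposition: Cmin = C₀·(f + f²).
≈ 9.643 × (0.5743 + 0.3298) ≈ 9.643 × 0.9041 ≈ 8.718 mg/L.

8.7 mg/L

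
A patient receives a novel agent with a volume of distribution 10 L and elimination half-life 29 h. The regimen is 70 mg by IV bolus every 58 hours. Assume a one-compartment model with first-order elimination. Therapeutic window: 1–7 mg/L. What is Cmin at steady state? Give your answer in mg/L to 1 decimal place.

τ = 58 h = 2 half-lives, so f = (1/2)^2 = 0.25.
At steady state, R = 1/(1 − 0.25) = 4/3.
Single-dose peak C₀ = D/Vd = 70/10 = 7 mg/L.
Steady-state peak Cmax,ss = C₀·R = 7 × 4/3 ≈ 9.333 mg/L.
Steady-state trough Cmin,ss = Cmax,ss·f ≈ 9.333 × 0.25 ≈ 2.333 mg/L.
Trough 2.3 mg/L vs MEC 1 mg/L: adequate.

2.3 mg/L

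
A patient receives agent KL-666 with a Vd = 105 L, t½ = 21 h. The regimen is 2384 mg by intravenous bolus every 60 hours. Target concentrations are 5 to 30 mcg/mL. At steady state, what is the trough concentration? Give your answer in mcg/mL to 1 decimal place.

3.6 mcg/mL

k = ln2/t½ = ln2/21 ≈ 0.033007 h⁻¹; fraction remaining f = e^(−kτ) = e^(−0.033007×60) ≈ 0.1380.
Single-dose peak C₀ = D/Vd = 2384/105 ≈ 22.705 mcg/mL.
Steady-state trough Cmin,ss = C₀·f/(1−f) ≈ 22.705 × 0.1380/0.8620 ≈ 3.635 mcg/mL.
Trough 3.6 mcg/mL vs MEC 5 mcg/mL: subtherapeutic.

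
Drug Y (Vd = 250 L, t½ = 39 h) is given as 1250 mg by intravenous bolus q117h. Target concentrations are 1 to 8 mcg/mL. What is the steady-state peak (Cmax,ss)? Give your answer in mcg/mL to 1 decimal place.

The dosing interval is 3 half-lives, so f = 2^(−3) = 0.125.
At steady state, R = 1/(1 − 0.125) = 8/7.
Single-dose peak C₀ = D/Vd = 1250/250 = 5 mcg/mL.
Steady-state peak Cmax,ss = C₀·R = 5 × 8/7 ≈ 5.714 mcg/mL.
Peak 5.7 mcg/mL vs MTC 8 mcg/mL: below toxic threshold.

5.7 mcg/mL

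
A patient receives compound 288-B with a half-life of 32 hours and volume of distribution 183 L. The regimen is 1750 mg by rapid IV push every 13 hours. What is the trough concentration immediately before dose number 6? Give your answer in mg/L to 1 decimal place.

f = (1/2)^(τ/t½) = (1/2)^(13/32) ≈ 0.7546.
C₀ = D/Vd = 1750/183 ≈ 9.563 mg/L.
Before the 6th dose, 5 doses have been given. Superposition: Cmin = C₀·(f + f² + … + f^5).
≈ 9.563 × (0.7546 + 0.5694 + 0.4297 + 0.3242 + 0.2447) ≈ 9.563 × 2.3226 ≈ 22.211 mg/L.

22.2 mg/L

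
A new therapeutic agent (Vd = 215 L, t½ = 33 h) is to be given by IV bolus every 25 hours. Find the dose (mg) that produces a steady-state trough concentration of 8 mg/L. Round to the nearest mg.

1188 mg

τ/t½ = 25/33 ≈ 0.75758, so f = (1/2)^(25/33) ≈ 0.591489.
Cmin,ss = (D/Vd)·f/(1−f), so D = Cmin,ss·Vd·(1−f)/f.
D = 8 × 215 × (1−f)/f ≈ 8 × 215 × 0.69065 ≈ 1187.92 mg.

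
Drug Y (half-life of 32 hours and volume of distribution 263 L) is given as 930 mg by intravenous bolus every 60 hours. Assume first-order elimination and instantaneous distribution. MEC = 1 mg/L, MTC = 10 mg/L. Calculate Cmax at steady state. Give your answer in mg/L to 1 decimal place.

4.9 mg/L

Over one 60-h interval, 60/32 ≈ 1.875 half-lives elapse, leaving f ≈ 0.2726 of each dose.
Accumulation ratio R = 1/(1 − f) ≈ 1/0.7274 ≈ 1.3748.
Each bolus raises the concentration by D/Vd = 930/263 ≈ 3.536 mg/L.
Steady-state peak Cmax,ss = C₀·R ≈ 3.536 × 1.3748 ≈ 4.861 mg/L.
Peak 4.9 mg/L vs MTC 10 mg/L: below toxic threshold.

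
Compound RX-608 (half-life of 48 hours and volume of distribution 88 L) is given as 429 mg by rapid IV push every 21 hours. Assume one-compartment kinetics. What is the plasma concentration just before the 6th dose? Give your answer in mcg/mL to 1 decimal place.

10.7 mcg/mL

f = (1/2)^(τ/t½) = (1/2)^(21/48) ≈ 0.7384.
C₀ = D/Vd = 429/88 ≈ 4.875 mcg/mL.
Before the 6th dose, 5 doses have been given. Superposition: Cmin = C₀·(f + f² + … + f^5).
≈ 4.875 × (0.7384 + 0.5452 + 0.4026 + 0.2973 + 0.2195) ≈ 4.875 × 2.2030 ≈ 10.740 mcg/mL.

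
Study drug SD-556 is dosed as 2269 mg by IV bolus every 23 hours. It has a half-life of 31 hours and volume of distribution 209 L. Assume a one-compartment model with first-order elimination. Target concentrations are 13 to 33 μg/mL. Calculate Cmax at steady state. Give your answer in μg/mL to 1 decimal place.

k = ln2/t½ = ln2/31 ≈ 0.022360 h⁻¹; fraction remaining f = e^(−kτ) = e^(−0.022360×23) ≈ 0.5979.
Accumulation ratio R = 1/(1 − f) ≈ 1/0.4021 ≈ 2.4869.
Single-dose peak C₀ = D/Vd = 2269/209 ≈ 10.856 μg/mL.
Steady-state peak Cmax,ss = C₀·R ≈ 10.856 × 2.4869 ≈ 26.998 μg/mL.
Peak 27.0 μg/mL vs MTC 33 μg/mL: below toxic threshold.

27.0 μg/mL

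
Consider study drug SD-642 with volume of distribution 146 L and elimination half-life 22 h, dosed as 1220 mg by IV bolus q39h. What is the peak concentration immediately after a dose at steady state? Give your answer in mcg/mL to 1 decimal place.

k = ln2/t½ = ln2/22 ≈ 0.031507 h⁻¹; fraction remaining f = e^(−kτ) = e^(−0.031507×39) ≈ 0.2927.
At steady state, accumulation factor R = 1/(1 − e^(−kτ)) ≈ 1.4138.
Each bolus raises the concentration by D/Vd = 1220/146 ≈ 8.356 mcg/mL.
Steady-state peak Cmax,ss = C₀·R ≈ 8.356 × 1.4138 ≈ 11.814 mcg/mL.

11.8 mcg/mL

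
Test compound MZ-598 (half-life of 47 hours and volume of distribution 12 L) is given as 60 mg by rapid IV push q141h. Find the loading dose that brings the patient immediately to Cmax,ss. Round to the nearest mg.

f = (1/2)^(141/47) ≈ 0.125000; accumulation ratio R = 1/(1−f) ≈ 1.14286.
Loading dose to hit Cmax,ss on first dose: D_load = D_maint·R ≈ 60 × 1.14286 ≈ 68.57 mg.

69 mg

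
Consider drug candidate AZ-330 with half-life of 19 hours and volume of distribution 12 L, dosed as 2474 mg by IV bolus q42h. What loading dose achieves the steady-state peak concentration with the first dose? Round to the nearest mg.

3156 mg

f = (1/2)^(42/19) ≈ 0.216055; accumulation ratio R = 1/(1−f) ≈ 1.27560.
Loading dose to hit Cmax,ss on first dose: D_load = D_maint·R ≈ 2474 × 1.27560 ≈ 3155.83 mg.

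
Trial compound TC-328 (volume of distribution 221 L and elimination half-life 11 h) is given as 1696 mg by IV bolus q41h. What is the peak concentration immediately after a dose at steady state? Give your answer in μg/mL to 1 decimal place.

8.3 μg/mL

Over one 41-h interval, 41/11 ≈ 3.7273 half-lives elapse, leaving f ≈ 0.0755 of each dose.
Accumulation ratio R = 1/(1 − f) ≈ 1/0.9245 ≈ 1.0817.
Single-dose peak C₀ = D/Vd = 1696/221 ≈ 7.674 μg/mL.
Steady-state peak Cmax,ss = C₀·R ≈ 7.674 × 1.0817 ≈ 8.301 μg/mL.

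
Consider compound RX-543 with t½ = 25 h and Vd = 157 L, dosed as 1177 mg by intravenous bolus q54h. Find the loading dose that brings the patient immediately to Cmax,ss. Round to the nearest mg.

f = (1/2)^(54/25) ≈ 0.223756; accumulation ratio R = 1/(1−f) ≈ 1.28825.
Loading dose to hit Cmax,ss on first dose: D_load = D_maint·R ≈ 1177 × 1.28825 ≈ 1516.27 mg.

1516 mg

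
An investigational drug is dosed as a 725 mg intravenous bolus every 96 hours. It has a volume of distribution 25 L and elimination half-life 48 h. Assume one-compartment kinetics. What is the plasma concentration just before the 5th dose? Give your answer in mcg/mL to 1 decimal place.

9.6 mcg/mL

f = (1/2)^(τ/t½) = (1/2)^(96/48) ≈ 0.2500.
C₀ = D/Vd = 725/25 ≈ 29.000 mcg/mL.
Before the 5th dose, 4 doses have been given. Superposition: Cmin = C₀·(f + f² + … + f^4).
≈ 29.000 × (0.2500 + 0.0625 + 0.0156 + 0.0039) ≈ 29.000 × 0.3320 ≈ 9.628 mcg/mL.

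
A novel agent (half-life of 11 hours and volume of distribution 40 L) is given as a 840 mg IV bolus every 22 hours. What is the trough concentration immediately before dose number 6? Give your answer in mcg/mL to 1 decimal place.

f = (1/2)^(τ/t½) = (1/2)^(22/11) ≈ 0.2500.
C₀ = D/Vd = 840/40 ≈ 21.000 mcg/mL.
Before the 6th dose, 5 doses have been given. Superposition: Cmin = C₀·(f + f² + … + f^5).
≈ 21.000 × (0.2500 + 0.0625 + 0.0156 + 0.0039 + 0.0010) ≈ 21.000 × 0.3330 ≈ 6.993 mcg/mL.

7.0 mcg/mL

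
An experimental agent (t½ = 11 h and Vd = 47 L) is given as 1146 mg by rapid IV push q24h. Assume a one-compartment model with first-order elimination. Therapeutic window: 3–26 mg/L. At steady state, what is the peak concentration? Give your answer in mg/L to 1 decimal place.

31.3 mg/L

Over one 24-h interval, 24/11 ≈ 2.1818 half-lives elapse, leaving f ≈ 0.2204 of each dose.
At steady state, accumulation factor R = 1/(1 − e^(−kτ)) ≈ 1.2827.
Each bolus raises the concentration by D/Vd = 1146/47 ≈ 24.383 mg/L.
Cmax,ss = C₀/(1 − f) ≈ 24.383/0.7796 ≈ 31.276 mg/L.
Peak 31.3 mg/L vs MTC 26 mg/L: exceeds toxic threshold.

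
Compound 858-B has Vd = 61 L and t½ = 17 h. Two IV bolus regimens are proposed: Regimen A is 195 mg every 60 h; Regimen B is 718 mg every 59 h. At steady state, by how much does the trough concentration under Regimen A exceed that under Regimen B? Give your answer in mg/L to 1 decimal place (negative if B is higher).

Regimen A: f = (1/2)^(60/17) ≈ 0.0866; Cmin,ss = (195/61)·f/(1−f) ≈ 0.303 mg/L.
Regimen B: f = (1/2)^(59/17) ≈ 0.0902; Cmin,ss = (718/61)·f/(1−f) ≈ 1.167 mg/L.
Difference ≈ 0.303 − 1.167 ≈ -0.864 mg/L.

-0.9 mg/L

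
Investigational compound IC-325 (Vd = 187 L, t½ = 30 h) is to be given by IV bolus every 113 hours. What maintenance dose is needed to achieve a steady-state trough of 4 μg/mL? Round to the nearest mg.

9433 mg

τ/t½ = 113/30 ≈ 3.7667, so f = (1/2)^(113/30) ≈ 0.073472.
Cmin,ss = (D/Vd)·f/(1−f), so D = Cmin,ss·Vd·(1−f)/f.
D = 4 × 187 × (1−f)/f ≈ 4 × 187 × 12.61063 ≈ 9432.75 mg.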